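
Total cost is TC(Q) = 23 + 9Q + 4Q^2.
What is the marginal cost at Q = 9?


MC = dTC/dQ = 9 + 2*4*Q
At Q = 9:
MC = 9 + 8*9
MC = 9 + 72 = 81

81


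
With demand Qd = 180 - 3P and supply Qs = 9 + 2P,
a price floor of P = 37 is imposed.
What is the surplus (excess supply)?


At P = 37:
Qd = 180 - 3*37 = 69
Qs = 9 + 2*37 = 83
Surplus = Qs - Qd = 83 - 69 = 14

14


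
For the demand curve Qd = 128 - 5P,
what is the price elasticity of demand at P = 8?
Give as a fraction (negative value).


dQ/dP = -5
At P = 8: Q = 128 - 5*8 = 88
E = (dQ/dP)(P/Q) = (-5)(8/88) = -5/11

-5/11


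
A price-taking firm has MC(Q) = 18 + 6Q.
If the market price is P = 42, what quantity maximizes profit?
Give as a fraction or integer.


In perfect competition, profit is maximized where P = MC.
42 = 18 + 6Q
24 = 6Q
Q* = 24/6 = 4

4


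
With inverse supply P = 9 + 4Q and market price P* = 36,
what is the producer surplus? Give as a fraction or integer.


Minimum supply price (at Q=0): P_min = 9
Quantity supplied at P* = 36:
Q* = (36 - 9)/4 = 27/4
PS = (1/2) * Q* * (P* - P_min)
PS = (1/2) * 27/4 * (36 - 9)
PS = (1/2) * 27/4 * 27 = 729/8

729/8


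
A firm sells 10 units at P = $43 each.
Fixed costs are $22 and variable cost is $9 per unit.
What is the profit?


Total Revenue = P * Q = 43 * 10 = $430
Total Cost = FC + VC*Q = 22 + 9*10 = $112
Profit = TR - TC = 430 - 112 = $318

$318


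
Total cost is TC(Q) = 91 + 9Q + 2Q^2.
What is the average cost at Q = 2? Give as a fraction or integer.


TC(2) = 91 + 9*2 + 2*2^2
TC(2) = 91 + 18 + 8 = 117
AC = TC/Q = 117/2 = 117/2

117/2


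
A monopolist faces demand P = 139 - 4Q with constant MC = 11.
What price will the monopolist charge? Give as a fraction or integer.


MR = 139 - 8Q
Set MR = MC: 139 - 8Q = 11
Q* = 16
Substitute into demand:
P* = 139 - 4*16 = 75

75


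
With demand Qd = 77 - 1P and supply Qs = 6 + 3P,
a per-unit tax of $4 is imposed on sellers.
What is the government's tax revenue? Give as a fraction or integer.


With tax on sellers, new supply: Qs' = 6 + 3(P - 4)
= 3P - 6
New equilibrium quantity:
Q_new = 225/4
Tax revenue = tax * Q_new = 4 * 225/4 = 225

225


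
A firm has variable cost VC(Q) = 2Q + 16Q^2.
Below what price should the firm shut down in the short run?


AVC(Q) = VC(Q)/Q = 2 + 16Q
AVC is increasing in Q, so minimum AVC is at Q -> 0+.
Min AVC = 2
The firm should shut down if P < 2.

2


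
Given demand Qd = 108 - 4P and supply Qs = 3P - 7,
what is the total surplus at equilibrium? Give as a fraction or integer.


Find equilibrium: 108 - 4P = 3P - 7
108 + 7 = 7P
P* = 115/7 = 115/7
Q* = 3*115/7 - 7 = 296/7
Inverse demand: P = 27 - Q/4, so P_max = 27
Inverse supply: P = 7/3 + Q/3, so P_min = 7/3
CS = (1/2) * 296/7 * (27 - 115/7) = 10952/49
PS = (1/2) * 296/7 * (115/7 - 7/3) = 43808/147
TS = CS + PS = 10952/49 + 43808/147 = 10952/21

10952/21


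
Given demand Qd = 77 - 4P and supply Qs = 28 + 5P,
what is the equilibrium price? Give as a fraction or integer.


At equilibrium, Qd = Qs.
77 - 4P = 28 + 5P
77 - 28 = 4P + 5P
49 = 9P
P* = 49/9 = 49/9

49/9


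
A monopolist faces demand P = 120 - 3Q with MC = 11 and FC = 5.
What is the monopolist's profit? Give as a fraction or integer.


MR = MC: 120 - 6Q = 11
Q* = 109/6
P* = 120 - 3*109/6 = 131/2
Profit = (P* - MC)*Q* - FC
= (131/2 - 11)*109/6 - 5
= 109/2*109/6 - 5
= 11881/12 - 5 = 11821/12

11821/12


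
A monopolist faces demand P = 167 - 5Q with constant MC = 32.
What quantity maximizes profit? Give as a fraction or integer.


TR = P*Q = (167 - 5Q)Q = 167Q - 5Q^2
MR = dTR/dQ = 167 - 10Q
Set MR = MC:
167 - 10Q = 32
135 = 10Q
Q* = 135/10 = 27/2

27/2


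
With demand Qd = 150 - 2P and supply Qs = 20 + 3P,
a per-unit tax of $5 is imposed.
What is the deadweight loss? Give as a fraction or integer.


Pre-tax equilibrium quantity: Q* = 98
Post-tax equilibrium quantity: Q_tax = 92
Reduction in quantity: Q* - Q_tax = 6
DWL = (1/2) * tax * (Q* - Q_tax)
DWL = (1/2) * 5 * 6 = 15

15


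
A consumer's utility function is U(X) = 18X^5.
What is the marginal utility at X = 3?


MU = dU/dX = 18*5*X^(5-1)
MU = 90*X^4
At X = 3:
MU = 90 * 3^4
MU = 90 * 81 = 7290

7290


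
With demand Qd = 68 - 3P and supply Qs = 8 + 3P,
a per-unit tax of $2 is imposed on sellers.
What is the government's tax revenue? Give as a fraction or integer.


With tax on sellers, new supply: Qs' = 8 + 3(P - 2)
= 2 + 3P
New equilibrium quantity:
Q_new = 35
Tax revenue = tax * Q_new = 2 * 35 = 70

70


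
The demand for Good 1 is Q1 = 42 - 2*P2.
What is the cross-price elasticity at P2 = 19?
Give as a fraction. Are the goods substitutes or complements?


dQ1/dP2 = -2
At P2 = 19: Q1 = 42 - 2*19 = 4
Exy = (dQ1/dP2)(P2/Q1) = -2 * 19 / 4 = -19/2
Since Exy < 0, the goods are complements.

-19/2 (complements)


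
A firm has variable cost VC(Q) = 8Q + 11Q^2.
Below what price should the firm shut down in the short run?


AVC(Q) = VC(Q)/Q = 8 + 11Q
AVC is increasing in Q, so minimum AVC is at Q -> 0+.
Min AVC = 8
The firm should shut down if P < 8.

8


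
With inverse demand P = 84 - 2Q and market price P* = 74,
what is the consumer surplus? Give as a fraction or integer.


Maximum willingness to pay (at Q=0): P_max = 84
Quantity demanded at P* = 74:
Q* = (84 - 74)/2 = 5
CS = (1/2) * Q* * (P_max - P*)
CS = (1/2) * 5 * (84 - 74)
CS = (1/2) * 5 * 10 = 25

25


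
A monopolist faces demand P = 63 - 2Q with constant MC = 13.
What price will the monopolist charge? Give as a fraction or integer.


MR = 63 - 4Q
Set MR = MC: 63 - 4Q = 13
Q* = 25/2
Substitute into demand:
P* = 63 - 2*25/2 = 38

38


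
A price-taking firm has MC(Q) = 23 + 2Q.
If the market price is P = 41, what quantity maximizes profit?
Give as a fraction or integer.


In perfect competition, profit is maximized where P = MC.
41 = 23 + 2Q
18 = 2Q
Q* = 18/2 = 9

9


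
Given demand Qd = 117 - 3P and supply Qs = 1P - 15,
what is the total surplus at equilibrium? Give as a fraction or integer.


Find equilibrium: 117 - 3P = 1P - 15
117 + 15 = 4P
P* = 132/4 = 33
Q* = 1*33 - 15 = 18
Inverse demand: P = 39 - Q/3, so P_max = 39
Inverse supply: P = 15 + Q/1, so P_min = 15
CS = (1/2) * 18 * (39 - 33) = 54
PS = (1/2) * 18 * (33 - 15) = 162
TS = CS + PS = 54 + 162 = 216

216


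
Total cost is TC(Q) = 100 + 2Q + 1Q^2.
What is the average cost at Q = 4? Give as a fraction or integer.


TC(4) = 100 + 2*4 + 1*4^2
TC(4) = 100 + 8 + 16 = 124
AC = TC/Q = 124/4 = 31

31


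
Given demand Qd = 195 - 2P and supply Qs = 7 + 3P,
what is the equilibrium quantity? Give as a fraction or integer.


First find equilibrium price:
195 - 2P = 7 + 3P
P* = 188/5 = 188/5
Then substitute into demand:
Q* = 195 - 2 * 188/5 = 599/5

599/5


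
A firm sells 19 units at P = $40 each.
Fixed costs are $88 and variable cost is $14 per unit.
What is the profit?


Total Revenue = P * Q = 40 * 19 = $760
Total Cost = FC + VC*Q = 88 + 14*19 = $354
Profit = TR - TC = 760 - 354 = $406

$406


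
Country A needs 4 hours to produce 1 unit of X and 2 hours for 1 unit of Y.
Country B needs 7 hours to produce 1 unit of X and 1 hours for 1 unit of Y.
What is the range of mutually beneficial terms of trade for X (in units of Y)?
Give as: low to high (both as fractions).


Opportunity cost of X for Country A = hours_X / hours_Y = 4/2 = 2 units of Y
Opportunity cost of X for Country B = hours_X / hours_Y = 7/1 = 7 units of Y
Terms of trade must be between the two opportunity costs.
Range: 2 to 7

2 to 7


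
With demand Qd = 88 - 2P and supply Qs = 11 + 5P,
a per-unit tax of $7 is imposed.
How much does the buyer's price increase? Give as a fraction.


With a per-unit tax, the buyer's price increase depends on relative slopes.
Supply slope: d = 5, Demand slope: b = 2
Buyer's price increase = d * tax / (b + d)
= 5 * 7 / (2 + 5)
= 35 / 7 = 5

5


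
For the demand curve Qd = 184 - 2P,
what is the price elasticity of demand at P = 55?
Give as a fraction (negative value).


dQ/dP = -2
At P = 55: Q = 184 - 2*55 = 74
E = (dQ/dP)(P/Q) = (-2)(55/74) = -55/37

-55/37


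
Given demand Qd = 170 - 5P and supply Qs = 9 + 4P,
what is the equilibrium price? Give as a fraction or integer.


At equilibrium, Qd = Qs.
170 - 5P = 9 + 4P
170 - 9 = 5P + 4P
161 = 9P
P* = 161/9 = 161/9

161/9


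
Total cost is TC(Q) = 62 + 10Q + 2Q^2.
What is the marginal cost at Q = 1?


MC = dTC/dQ = 10 + 2*2*Q
At Q = 1:
MC = 10 + 4*1
MC = 10 + 4 = 14

14


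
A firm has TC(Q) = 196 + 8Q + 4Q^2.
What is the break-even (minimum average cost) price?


AC(Q) = 196/Q + 8 + 4Q
To minimize: dAC/dQ = -196/Q^2 + 4 = 0
Q^2 = 196/4 = 49
Q* = 7
Min AC = 196/7 + 8 + 4*7
Min AC = 28 + 8 + 28 = 64

64


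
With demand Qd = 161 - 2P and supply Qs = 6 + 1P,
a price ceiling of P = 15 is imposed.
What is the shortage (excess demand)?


At P = 15:
Qd = 161 - 2*15 = 131
Qs = 6 + 1*15 = 21
Shortage = Qd - Qs = 131 - 21 = 110

110


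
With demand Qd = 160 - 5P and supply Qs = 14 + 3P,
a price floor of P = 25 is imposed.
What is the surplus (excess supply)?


At P = 25:
Qd = 160 - 5*25 = 35
Qs = 14 + 3*25 = 89
Surplus = Qs - Qd = 89 - 35 = 54

54


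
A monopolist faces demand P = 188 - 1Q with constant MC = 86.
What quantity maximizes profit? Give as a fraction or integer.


TR = P*Q = (188 - 1Q)Q = 188Q - 1Q^2
MR = dTR/dQ = 188 - 2Q
Set MR = MC:
188 - 2Q = 86
102 = 2Q
Q* = 102/2 = 51

51


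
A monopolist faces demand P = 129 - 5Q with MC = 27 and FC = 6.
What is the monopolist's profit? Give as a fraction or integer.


MR = MC: 129 - 10Q = 27
Q* = 51/5
P* = 129 - 5*51/5 = 78
Profit = (P* - MC)*Q* - FC
= (78 - 27)*51/5 - 6
= 51*51/5 - 6
= 2601/5 - 6 = 2571/5

2571/5


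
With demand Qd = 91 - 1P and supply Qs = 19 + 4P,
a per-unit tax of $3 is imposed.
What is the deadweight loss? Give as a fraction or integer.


Pre-tax equilibrium quantity: Q* = 383/5
Post-tax equilibrium quantity: Q_tax = 371/5
Reduction in quantity: Q* - Q_tax = 12/5
DWL = (1/2) * tax * (Q* - Q_tax)
DWL = (1/2) * 3 * 12/5 = 18/5

18/5


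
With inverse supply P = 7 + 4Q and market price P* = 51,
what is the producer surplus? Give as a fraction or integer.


Minimum supply price (at Q=0): P_min = 7
Quantity supplied at P* = 51:
Q* = (51 - 7)/4 = 11
PS = (1/2) * Q* * (P* - P_min)
PS = (1/2) * 11 * (51 - 7)
PS = (1/2) * 11 * 44 = 242

242


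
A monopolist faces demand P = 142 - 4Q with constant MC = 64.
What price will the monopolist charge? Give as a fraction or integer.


MR = 142 - 8Q
Set MR = MC: 142 - 8Q = 64
Q* = 39/4
Substitute into demand:
P* = 142 - 4*39/4 = 103

103


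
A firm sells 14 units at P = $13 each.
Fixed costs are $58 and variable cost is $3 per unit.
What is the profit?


Total Revenue = P * Q = 13 * 14 = $182
Total Cost = FC + VC*Q = 58 + 3*14 = $100
Profit = TR - TC = 182 - 100 = $82

$82


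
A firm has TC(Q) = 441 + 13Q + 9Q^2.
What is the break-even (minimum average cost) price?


AC(Q) = 441/Q + 13 + 9Q
To minimize: dAC/dQ = -441/Q^2 + 9 = 0
Q^2 = 441/9 = 49
Q* = 7
Min AC = 441/7 + 13 + 9*7
Min AC = 63 + 13 + 63 = 139

139


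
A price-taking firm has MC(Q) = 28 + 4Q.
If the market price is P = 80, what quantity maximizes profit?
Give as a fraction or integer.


In perfect competition, profit is maximized where P = MC.
80 = 28 + 4Q
52 = 4Q
Q* = 52/4 = 13

13


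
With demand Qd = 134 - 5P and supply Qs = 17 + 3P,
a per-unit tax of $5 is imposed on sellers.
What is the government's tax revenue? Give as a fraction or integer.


With tax on sellers, new supply: Qs' = 17 + 3(P - 5)
= 2 + 3P
New equilibrium quantity:
Q_new = 103/2
Tax revenue = tax * Q_new = 5 * 103/2 = 515/2

515/2


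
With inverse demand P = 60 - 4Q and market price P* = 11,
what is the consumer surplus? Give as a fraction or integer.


Maximum willingness to pay (at Q=0): P_max = 60
Quantity demanded at P* = 11:
Q* = (60 - 11)/4 = 49/4
CS = (1/2) * Q* * (P_max - P*)
CS = (1/2) * 49/4 * (60 - 11)
CS = (1/2) * 49/4 * 49 = 2401/8

2401/8


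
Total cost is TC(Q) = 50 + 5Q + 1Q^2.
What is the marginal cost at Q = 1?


MC = dTC/dQ = 5 + 2*1*Q
At Q = 1:
MC = 5 + 2*1
MC = 5 + 2 = 7

7


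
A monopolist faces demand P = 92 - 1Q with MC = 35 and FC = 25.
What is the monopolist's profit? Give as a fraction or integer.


MR = MC: 92 - 2Q = 35
Q* = 57/2
P* = 92 - 1*57/2 = 127/2
Profit = (P* - MC)*Q* - FC
= (127/2 - 35)*57/2 - 25
= 57/2*57/2 - 25
= 3249/4 - 25 = 3149/4

3149/4


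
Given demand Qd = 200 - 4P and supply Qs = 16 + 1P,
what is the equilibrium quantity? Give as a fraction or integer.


First find equilibrium price:
200 - 4P = 16 + 1P
P* = 184/5 = 184/5
Then substitute into demand:
Q* = 200 - 4 * 184/5 = 264/5

264/5


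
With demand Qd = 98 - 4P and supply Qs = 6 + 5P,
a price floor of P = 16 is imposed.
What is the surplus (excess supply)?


At P = 16:
Qd = 98 - 4*16 = 34
Qs = 6 + 5*16 = 86
Surplus = Qs - Qd = 86 - 34 = 52

52


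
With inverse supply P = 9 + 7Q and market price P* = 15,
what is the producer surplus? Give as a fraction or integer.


Minimum supply price (at Q=0): P_min = 9
Quantity supplied at P* = 15:
Q* = (15 - 9)/7 = 6/7
PS = (1/2) * Q* * (P* - P_min)
PS = (1/2) * 6/7 * (15 - 9)
PS = (1/2) * 6/7 * 6 = 18/7

18/7


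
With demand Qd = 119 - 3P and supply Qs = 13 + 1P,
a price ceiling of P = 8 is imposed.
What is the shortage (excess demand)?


At P = 8:
Qd = 119 - 3*8 = 95
Qs = 13 + 1*8 = 21
Shortage = Qd - Qs = 95 - 21 = 74

74


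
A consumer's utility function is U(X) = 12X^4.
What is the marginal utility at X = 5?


MU = dU/dX = 12*4*X^(4-1)
MU = 48*X^3
At X = 5:
MU = 48 * 5^3
MU = 48 * 125 = 6000

6000


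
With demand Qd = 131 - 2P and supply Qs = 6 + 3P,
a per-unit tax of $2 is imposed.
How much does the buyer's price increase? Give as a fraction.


With a per-unit tax, the buyer's price increase depends on relative slopes.
Supply slope: d = 3, Demand slope: b = 2
Buyer's price increase = d * tax / (b + d)
= 3 * 2 / (2 + 3)
= 6 / 5 = 6/5

6/5


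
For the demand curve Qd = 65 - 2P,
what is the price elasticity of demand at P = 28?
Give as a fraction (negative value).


dQ/dP = -2
At P = 28: Q = 65 - 2*28 = 9
E = (dQ/dP)(P/Q) = (-2)(28/9) = -56/9

-56/9


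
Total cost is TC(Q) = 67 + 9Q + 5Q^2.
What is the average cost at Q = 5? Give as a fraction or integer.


TC(5) = 67 + 9*5 + 5*5^2
TC(5) = 67 + 45 + 125 = 237
AC = TC/Q = 237/5 = 237/5

237/5


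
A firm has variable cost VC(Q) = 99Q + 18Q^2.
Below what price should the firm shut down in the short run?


AVC(Q) = VC(Q)/Q = 99 + 18Q
AVC is increasing in Q, so minimum AVC is at Q -> 0+.
Min AVC = 99
The firm should shut down if P < 99.

99


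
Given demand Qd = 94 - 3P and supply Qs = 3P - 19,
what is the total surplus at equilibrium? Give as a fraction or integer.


Find equilibrium: 94 - 3P = 3P - 19
94 + 19 = 6P
P* = 113/6 = 113/6
Q* = 3*113/6 - 19 = 75/2
Inverse demand: P = 94/3 - Q/3, so P_max = 94/3
Inverse supply: P = 19/3 + Q/3, so P_min = 19/3
CS = (1/2) * 75/2 * (94/3 - 113/6) = 1875/8
PS = (1/2) * 75/2 * (113/6 - 19/3) = 1875/8
TS = CS + PS = 1875/8 + 1875/8 = 1875/4

1875/4


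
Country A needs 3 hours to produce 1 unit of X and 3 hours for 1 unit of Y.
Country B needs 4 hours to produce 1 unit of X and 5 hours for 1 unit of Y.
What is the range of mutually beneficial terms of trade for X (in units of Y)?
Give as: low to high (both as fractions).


Opportunity cost of X for Country A = hours_X / hours_Y = 3/3 = 1 units of Y
Opportunity cost of X for Country B = hours_X / hours_Y = 4/5 = 4/5 units of Y
Terms of trade must be between the two opportunity costs.
Range: 4/5 to 1

4/5 to 1


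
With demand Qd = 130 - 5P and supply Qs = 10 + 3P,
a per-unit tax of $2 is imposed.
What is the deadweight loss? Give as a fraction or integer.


Pre-tax equilibrium quantity: Q* = 55
Post-tax equilibrium quantity: Q_tax = 205/4
Reduction in quantity: Q* - Q_tax = 15/4
DWL = (1/2) * tax * (Q* - Q_tax)
DWL = (1/2) * 2 * 15/4 = 15/4

15/4


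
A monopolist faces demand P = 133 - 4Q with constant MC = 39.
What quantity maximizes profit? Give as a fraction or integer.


TR = P*Q = (133 - 4Q)Q = 133Q - 4Q^2
MR = dTR/dQ = 133 - 8Q
Set MR = MC:
133 - 8Q = 39
94 = 8Q
Q* = 94/8 = 47/4

47/4


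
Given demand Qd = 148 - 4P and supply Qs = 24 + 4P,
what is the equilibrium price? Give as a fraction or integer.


At equilibrium, Qd = Qs.
148 - 4P = 24 + 4P
148 - 24 = 4P + 4P
124 = 8P
P* = 124/8 = 31/2

31/2


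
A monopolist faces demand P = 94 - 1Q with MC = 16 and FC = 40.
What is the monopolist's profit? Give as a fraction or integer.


MR = MC: 94 - 2Q = 16
Q* = 39
P* = 94 - 1*39 = 55
Profit = (P* - MC)*Q* - FC
= (55 - 16)*39 - 40
= 39*39 - 40
= 1521 - 40 = 1481

1481


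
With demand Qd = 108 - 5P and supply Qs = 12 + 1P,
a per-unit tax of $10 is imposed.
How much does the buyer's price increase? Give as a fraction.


With a per-unit tax, the buyer's price increase depends on relative slopes.
Supply slope: d = 1, Demand slope: b = 5
Buyer's price increase = d * tax / (b + d)
= 1 * 10 / (5 + 1)
= 10 / 6 = 5/3

5/3


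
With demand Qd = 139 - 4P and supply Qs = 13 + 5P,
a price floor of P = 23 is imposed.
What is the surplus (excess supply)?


At P = 23:
Qd = 139 - 4*23 = 47
Qs = 13 + 5*23 = 128
Surplus = Qs - Qd = 128 - 47 = 81

81


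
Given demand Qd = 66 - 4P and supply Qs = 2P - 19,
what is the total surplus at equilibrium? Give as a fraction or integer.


Find equilibrium: 66 - 4P = 2P - 19
66 + 19 = 6P
P* = 85/6 = 85/6
Q* = 2*85/6 - 19 = 28/3
Inverse demand: P = 33/2 - Q/4, so P_max = 33/2
Inverse supply: P = 19/2 + Q/2, so P_min = 19/2
CS = (1/2) * 28/3 * (33/2 - 85/6) = 98/9
PS = (1/2) * 28/3 * (85/6 - 19/2) = 196/9
TS = CS + PS = 98/9 + 196/9 = 98/3

98/3


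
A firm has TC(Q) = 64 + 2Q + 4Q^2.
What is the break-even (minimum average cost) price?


AC(Q) = 64/Q + 2 + 4Q
To minimize: dAC/dQ = -64/Q^2 + 4 = 0
Q^2 = 64/4 = 16
Q* = 4
Min AC = 64/4 + 2 + 4*4
Min AC = 16 + 2 + 16 = 34

34


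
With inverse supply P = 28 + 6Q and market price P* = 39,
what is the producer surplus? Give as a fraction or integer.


Minimum supply price (at Q=0): P_min = 28
Quantity supplied at P* = 39:
Q* = (39 - 28)/6 = 11/6
PS = (1/2) * Q* * (P* - P_min)
PS = (1/2) * 11/6 * (39 - 28)
PS = (1/2) * 11/6 * 11 = 121/12

121/12


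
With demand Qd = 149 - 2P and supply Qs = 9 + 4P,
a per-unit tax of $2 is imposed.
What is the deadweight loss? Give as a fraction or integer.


Pre-tax equilibrium quantity: Q* = 307/3
Post-tax equilibrium quantity: Q_tax = 299/3
Reduction in quantity: Q* - Q_tax = 8/3
DWL = (1/2) * tax * (Q* - Q_tax)
DWL = (1/2) * 2 * 8/3 = 8/3

8/3


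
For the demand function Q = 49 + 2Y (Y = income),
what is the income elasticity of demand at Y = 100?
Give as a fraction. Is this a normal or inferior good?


dQ/dY = 2
At Y = 100: Q = 49 + 2*100 = 249
Ey = (dQ/dY)(Y/Q) = 2 * 100 / 249 = 200/249
Since Ey > 0, this is a normal good.

200/249 (normal good)


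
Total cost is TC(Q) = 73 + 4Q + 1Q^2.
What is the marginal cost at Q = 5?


MC = dTC/dQ = 4 + 2*1*Q
At Q = 5:
MC = 4 + 2*5
MC = 4 + 10 = 14

14


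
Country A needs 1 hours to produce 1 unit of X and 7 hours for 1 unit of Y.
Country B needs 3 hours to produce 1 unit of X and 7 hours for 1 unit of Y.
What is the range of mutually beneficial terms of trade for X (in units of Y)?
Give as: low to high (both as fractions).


Opportunity cost of X for Country A = hours_X / hours_Y = 1/7 = 1/7 units of Y
Opportunity cost of X for Country B = hours_X / hours_Y = 3/7 = 3/7 units of Y
Terms of trade must be between the two opportunity costs.
Range: 1/7 to 3/7

1/7 to 3/7


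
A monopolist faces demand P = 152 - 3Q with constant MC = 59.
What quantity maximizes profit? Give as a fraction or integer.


TR = P*Q = (152 - 3Q)Q = 152Q - 3Q^2
MR = dTR/dQ = 152 - 6Q
Set MR = MC:
152 - 6Q = 59
93 = 6Q
Q* = 93/6 = 31/2

31/2


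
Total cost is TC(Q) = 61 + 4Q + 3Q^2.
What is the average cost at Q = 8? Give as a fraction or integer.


TC(8) = 61 + 4*8 + 3*8^2
TC(8) = 61 + 32 + 192 = 285
AC = TC/Q = 285/8 = 285/8

285/8


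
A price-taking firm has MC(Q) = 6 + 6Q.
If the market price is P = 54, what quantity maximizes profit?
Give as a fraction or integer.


In perfect competition, profit is maximized where P = MC.
54 = 6 + 6Q
48 = 6Q
Q* = 48/6 = 8

8


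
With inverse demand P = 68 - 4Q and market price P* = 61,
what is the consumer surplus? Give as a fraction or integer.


Maximum willingness to pay (at Q=0): P_max = 68
Quantity demanded at P* = 61:
Q* = (68 - 61)/4 = 7/4
CS = (1/2) * Q* * (P_max - P*)
CS = (1/2) * 7/4 * (68 - 61)
CS = (1/2) * 7/4 * 7 = 49/8

49/8


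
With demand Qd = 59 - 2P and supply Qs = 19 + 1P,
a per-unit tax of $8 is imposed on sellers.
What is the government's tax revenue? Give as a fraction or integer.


With tax on sellers, new supply: Qs' = 19 + 1(P - 8)
= 11 + 1P
New equilibrium quantity:
Q_new = 27
Tax revenue = tax * Q_new = 8 * 27 = 216

216


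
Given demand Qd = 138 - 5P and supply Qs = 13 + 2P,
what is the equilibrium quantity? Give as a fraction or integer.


First find equilibrium price:
138 - 5P = 13 + 2P
P* = 125/7 = 125/7
Then substitute into demand:
Q* = 138 - 5 * 125/7 = 341/7

341/7


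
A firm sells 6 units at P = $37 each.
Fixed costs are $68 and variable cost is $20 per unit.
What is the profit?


Total Revenue = P * Q = 37 * 6 = $222
Total Cost = FC + VC*Q = 68 + 20*6 = $188
Profit = TR - TC = 222 - 188 = $34

$34


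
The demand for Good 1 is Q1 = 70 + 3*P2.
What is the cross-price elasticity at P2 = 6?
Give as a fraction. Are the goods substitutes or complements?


dQ1/dP2 = 3
At P2 = 6: Q1 = 70 + 3*6 = 88
Exy = (dQ1/dP2)(P2/Q1) = 3 * 6 / 88 = 9/44
Since Exy > 0, the goods are substitutes.

9/44 (substitutes)


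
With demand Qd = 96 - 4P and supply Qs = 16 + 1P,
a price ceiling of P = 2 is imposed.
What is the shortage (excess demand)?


At P = 2:
Qd = 96 - 4*2 = 88
Qs = 16 + 1*2 = 18
Shortage = Qd - Qs = 88 - 18 = 70

70


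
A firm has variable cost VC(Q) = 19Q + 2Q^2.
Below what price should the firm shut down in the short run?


AVC(Q) = VC(Q)/Q = 19 + 2Q
AVC is increasing in Q, so minimum AVC is at Q -> 0+.
Min AVC = 19
The firm should shut down if P < 19.

19


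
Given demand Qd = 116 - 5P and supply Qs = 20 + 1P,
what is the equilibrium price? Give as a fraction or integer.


At equilibrium, Qd = Qs.
116 - 5P = 20 + 1P
116 - 20 = 5P + 1P
96 = 6P
P* = 96/6 = 16

16


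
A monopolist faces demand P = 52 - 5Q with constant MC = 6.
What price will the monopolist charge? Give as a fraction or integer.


MR = 52 - 10Q
Set MR = MC: 52 - 10Q = 6
Q* = 23/5
Substitute into demand:
P* = 52 - 5*23/5 = 29

29


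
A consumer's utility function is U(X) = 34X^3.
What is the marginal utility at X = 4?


MU = dU/dX = 34*3*X^(3-1)
MU = 102*X^2
At X = 4:
MU = 102 * 4^2
MU = 102 * 16 = 1632

1632


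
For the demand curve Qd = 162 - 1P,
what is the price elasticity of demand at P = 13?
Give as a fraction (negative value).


dQ/dP = -1
At P = 13: Q = 162 - 1*13 = 149
E = (dQ/dP)(P/Q) = (-1)(13/149) = -13/149

-13/149


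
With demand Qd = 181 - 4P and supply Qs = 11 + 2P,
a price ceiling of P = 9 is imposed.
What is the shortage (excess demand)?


At P = 9:
Qd = 181 - 4*9 = 145
Qs = 11 + 2*9 = 29
Shortage = Qd - Qs = 145 - 29 = 116

116


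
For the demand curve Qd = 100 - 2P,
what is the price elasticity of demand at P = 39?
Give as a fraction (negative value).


dQ/dP = -2
At P = 39: Q = 100 - 2*39 = 22
E = (dQ/dP)(P/Q) = (-2)(39/22) = -39/11

-39/11


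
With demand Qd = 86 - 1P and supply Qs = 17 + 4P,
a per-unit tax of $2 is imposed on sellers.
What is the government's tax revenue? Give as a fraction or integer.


With tax on sellers, new supply: Qs' = 17 + 4(P - 2)
= 9 + 4P
New equilibrium quantity:
Q_new = 353/5
Tax revenue = tax * Q_new = 2 * 353/5 = 706/5

706/5


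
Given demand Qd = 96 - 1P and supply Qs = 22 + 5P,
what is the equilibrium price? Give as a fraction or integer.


At equilibrium, Qd = Qs.
96 - 1P = 22 + 5P
96 - 22 = 1P + 5P
74 = 6P
P* = 74/6 = 37/3

37/3


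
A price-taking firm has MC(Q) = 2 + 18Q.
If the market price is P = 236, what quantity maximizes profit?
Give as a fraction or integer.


In perfect competition, profit is maximized where P = MC.
236 = 2 + 18Q
234 = 18Q
Q* = 234/18 = 13

13


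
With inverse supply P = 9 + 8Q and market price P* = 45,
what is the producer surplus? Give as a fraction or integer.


Minimum supply price (at Q=0): P_min = 9
Quantity supplied at P* = 45:
Q* = (45 - 9)/8 = 9/2
PS = (1/2) * Q* * (P* - P_min)
PS = (1/2) * 9/2 * (45 - 9)
PS = (1/2) * 9/2 * 36 = 81

81


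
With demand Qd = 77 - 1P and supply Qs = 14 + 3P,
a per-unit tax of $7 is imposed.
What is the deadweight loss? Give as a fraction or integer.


Pre-tax equilibrium quantity: Q* = 245/4
Post-tax equilibrium quantity: Q_tax = 56
Reduction in quantity: Q* - Q_tax = 21/4
DWL = (1/2) * tax * (Q* - Q_tax)
DWL = (1/2) * 7 * 21/4 = 147/8

147/8


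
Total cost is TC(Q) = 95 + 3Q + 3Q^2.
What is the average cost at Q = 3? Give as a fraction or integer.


TC(3) = 95 + 3*3 + 3*3^2
TC(3) = 95 + 9 + 27 = 131
AC = TC/Q = 131/3 = 131/3

131/3


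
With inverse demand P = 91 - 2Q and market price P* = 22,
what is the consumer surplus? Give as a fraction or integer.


Maximum willingness to pay (at Q=0): P_max = 91
Quantity demanded at P* = 22:
Q* = (91 - 22)/2 = 69/2
CS = (1/2) * Q* * (P_max - P*)
CS = (1/2) * 69/2 * (91 - 22)
CS = (1/2) * 69/2 * 69 = 4761/4

4761/4


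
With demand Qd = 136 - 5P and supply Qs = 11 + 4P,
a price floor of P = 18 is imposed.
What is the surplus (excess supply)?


At P = 18:
Qd = 136 - 5*18 = 46
Qs = 11 + 4*18 = 83
Surplus = Qs - Qd = 83 - 46 = 37

37


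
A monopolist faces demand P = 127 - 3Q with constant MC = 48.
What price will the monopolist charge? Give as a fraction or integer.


MR = 127 - 6Q
Set MR = MC: 127 - 6Q = 48
Q* = 79/6
Substitute into demand:
P* = 127 - 3*79/6 = 175/2

175/2


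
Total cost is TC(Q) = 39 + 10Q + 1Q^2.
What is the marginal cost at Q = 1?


MC = dTC/dQ = 10 + 2*1*Q
At Q = 1:
MC = 10 + 2*1
MC = 10 + 2 = 12

12


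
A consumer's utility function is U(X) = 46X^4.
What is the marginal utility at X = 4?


MU = dU/dX = 46*4*X^(4-1)
MU = 184*X^3
At X = 4:
MU = 184 * 4^3
MU = 184 * 64 = 11776

11776


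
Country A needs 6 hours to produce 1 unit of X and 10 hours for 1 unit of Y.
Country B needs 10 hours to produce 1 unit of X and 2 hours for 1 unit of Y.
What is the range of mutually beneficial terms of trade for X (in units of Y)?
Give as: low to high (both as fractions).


Opportunity cost of X for Country A = hours_X / hours_Y = 6/10 = 3/5 units of Y
Opportunity cost of X for Country B = hours_X / hours_Y = 10/2 = 5 units of Y
Terms of trade must be between the two opportunity costs.
Range: 3/5 to 5

3/5 to 5


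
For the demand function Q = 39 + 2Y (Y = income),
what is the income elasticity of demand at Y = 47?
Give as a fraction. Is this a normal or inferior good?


dQ/dY = 2
At Y = 47: Q = 39 + 2*47 = 133
Ey = (dQ/dY)(Y/Q) = 2 * 47 / 133 = 94/133
Since Ey > 0, this is a normal good.

94/133 (normal good)


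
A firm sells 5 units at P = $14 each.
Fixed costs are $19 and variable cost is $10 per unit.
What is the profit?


Total Revenue = P * Q = 14 * 5 = $70
Total Cost = FC + VC*Q = 19 + 10*5 = $69
Profit = TR - TC = 70 - 69 = $1

$1


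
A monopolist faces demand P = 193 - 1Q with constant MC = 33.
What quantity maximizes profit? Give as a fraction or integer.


TR = P*Q = (193 - 1Q)Q = 193Q - 1Q^2
MR = dTR/dQ = 193 - 2Q
Set MR = MC:
193 - 2Q = 33
160 = 2Q
Q* = 160/2 = 80

80


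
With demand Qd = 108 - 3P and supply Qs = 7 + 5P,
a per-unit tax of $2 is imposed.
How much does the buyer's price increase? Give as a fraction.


With a per-unit tax, the buyer's price increase depends on relative slopes.
Supply slope: d = 5, Demand slope: b = 3
Buyer's price increase = d * tax / (b + d)
= 5 * 2 / (3 + 5)
= 10 / 8 = 5/4

5/4


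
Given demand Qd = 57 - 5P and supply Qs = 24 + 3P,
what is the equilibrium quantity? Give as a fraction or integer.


First find equilibrium price:
57 - 5P = 24 + 3P
P* = 33/8 = 33/8
Then substitute into demand:
Q* = 57 - 5 * 33/8 = 291/8

291/8


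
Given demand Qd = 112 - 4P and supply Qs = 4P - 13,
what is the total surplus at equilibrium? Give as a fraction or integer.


Find equilibrium: 112 - 4P = 4P - 13
112 + 13 = 8P
P* = 125/8 = 125/8
Q* = 4*125/8 - 13 = 99/2
Inverse demand: P = 28 - Q/4, so P_max = 28
Inverse supply: P = 13/4 + Q/4, so P_min = 13/4
CS = (1/2) * 99/2 * (28 - 125/8) = 9801/32
PS = (1/2) * 99/2 * (125/8 - 13/4) = 9801/32
TS = CS + PS = 9801/32 + 9801/32 = 9801/16

9801/16


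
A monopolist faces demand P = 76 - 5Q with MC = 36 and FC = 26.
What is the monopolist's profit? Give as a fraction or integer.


MR = MC: 76 - 10Q = 36
Q* = 4
P* = 76 - 5*4 = 56
Profit = (P* - MC)*Q* - FC
= (56 - 36)*4 - 26
= 20*4 - 26
= 80 - 26 = 54

54


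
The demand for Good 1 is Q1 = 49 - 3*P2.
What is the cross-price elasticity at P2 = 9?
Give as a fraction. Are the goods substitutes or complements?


dQ1/dP2 = -3
At P2 = 9: Q1 = 49 - 3*9 = 22
Exy = (dQ1/dP2)(P2/Q1) = -3 * 9 / 22 = -27/22
Since Exy < 0, the goods are complements.

-27/22 (complements)


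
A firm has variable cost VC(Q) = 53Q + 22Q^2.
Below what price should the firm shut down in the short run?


AVC(Q) = VC(Q)/Q = 53 + 22Q
AVC is increasing in Q, so minimum AVC is at Q -> 0+.
Min AVC = 53
The firm should shut down if P < 53.

53


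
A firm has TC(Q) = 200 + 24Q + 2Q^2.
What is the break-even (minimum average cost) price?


AC(Q) = 200/Q + 24 + 2Q
To minimize: dAC/dQ = -200/Q^2 + 2 = 0
Q^2 = 200/2 = 100
Q* = 10
Min AC = 200/10 + 24 + 2*10
Min AC = 20 + 24 + 20 = 64

64


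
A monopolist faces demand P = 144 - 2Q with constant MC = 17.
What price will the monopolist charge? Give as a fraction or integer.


MR = 144 - 4Q
Set MR = MC: 144 - 4Q = 17
Q* = 127/4
Substitute into demand:
P* = 144 - 2*127/4 = 161/2

161/2


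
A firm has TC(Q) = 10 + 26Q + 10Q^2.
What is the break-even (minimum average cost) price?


AC(Q) = 10/Q + 26 + 10Q
To minimize: dAC/dQ = -10/Q^2 + 10 = 0
Q^2 = 10/10 = 1
Q* = 1
Min AC = 10/1 + 26 + 10*1
Min AC = 10 + 26 + 10 = 46

46


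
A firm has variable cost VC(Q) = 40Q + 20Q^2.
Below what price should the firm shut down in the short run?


AVC(Q) = VC(Q)/Q = 40 + 20Q
AVC is increasing in Q, so minimum AVC is at Q -> 0+.
Min AVC = 40
The firm should shut down if P < 40.

40


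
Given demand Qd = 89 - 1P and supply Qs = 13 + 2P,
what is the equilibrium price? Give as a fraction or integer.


At equilibrium, Qd = Qs.
89 - 1P = 13 + 2P
89 - 13 = 1P + 2P
76 = 3P
P* = 76/3 = 76/3

76/3


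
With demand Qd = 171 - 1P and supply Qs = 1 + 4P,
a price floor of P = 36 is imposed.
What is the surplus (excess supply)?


At P = 36:
Qd = 171 - 1*36 = 135
Qs = 1 + 4*36 = 145
Surplus = Qs - Qd = 145 - 135 = 10

10


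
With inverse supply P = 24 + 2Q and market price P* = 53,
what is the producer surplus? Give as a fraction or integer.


Minimum supply price (at Q=0): P_min = 24
Quantity supplied at P* = 53:
Q* = (53 - 24)/2 = 29/2
PS = (1/2) * Q* * (P* - P_min)
PS = (1/2) * 29/2 * (53 - 24)
PS = (1/2) * 29/2 * 29 = 841/4

841/4


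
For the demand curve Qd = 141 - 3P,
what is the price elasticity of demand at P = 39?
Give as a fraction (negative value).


dQ/dP = -3
At P = 39: Q = 141 - 3*39 = 24
E = (dQ/dP)(P/Q) = (-3)(39/24) = -39/8

-39/8


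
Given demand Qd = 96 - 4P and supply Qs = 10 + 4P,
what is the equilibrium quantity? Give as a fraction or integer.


First find equilibrium price:
96 - 4P = 10 + 4P
P* = 86/8 = 43/4
Then substitute into demand:
Q* = 96 - 4 * 43/4 = 53

53


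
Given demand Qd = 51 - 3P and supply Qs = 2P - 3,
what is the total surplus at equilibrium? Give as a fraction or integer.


Find equilibrium: 51 - 3P = 2P - 3
51 + 3 = 5P
P* = 54/5 = 54/5
Q* = 2*54/5 - 3 = 93/5
Inverse demand: P = 17 - Q/3, so P_max = 17
Inverse supply: P = 3/2 + Q/2, so P_min = 3/2
CS = (1/2) * 93/5 * (17 - 54/5) = 2883/50
PS = (1/2) * 93/5 * (54/5 - 3/2) = 8649/100
TS = CS + PS = 2883/50 + 8649/100 = 2883/20

2883/20


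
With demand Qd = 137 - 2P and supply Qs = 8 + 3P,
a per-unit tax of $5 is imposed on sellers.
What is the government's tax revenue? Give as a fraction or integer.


With tax on sellers, new supply: Qs' = 8 + 3(P - 5)
= 3P - 7
New equilibrium quantity:
Q_new = 397/5
Tax revenue = tax * Q_new = 5 * 397/5 = 397

397


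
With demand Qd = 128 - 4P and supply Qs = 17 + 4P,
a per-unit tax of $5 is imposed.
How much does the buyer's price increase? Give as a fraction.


With a per-unit tax, the buyer's price increase depends on relative slopes.
Supply slope: d = 4, Demand slope: b = 4
Buyer's price increase = d * tax / (b + d)
= 4 * 5 / (4 + 4)
= 20 / 8 = 5/2

5/2


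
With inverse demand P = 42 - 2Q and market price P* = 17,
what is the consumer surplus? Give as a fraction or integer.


Maximum willingness to pay (at Q=0): P_max = 42
Quantity demanded at P* = 17:
Q* = (42 - 17)/2 = 25/2
CS = (1/2) * Q* * (P_max - P*)
CS = (1/2) * 25/2 * (42 - 17)
CS = (1/2) * 25/2 * 25 = 625/4

625/4


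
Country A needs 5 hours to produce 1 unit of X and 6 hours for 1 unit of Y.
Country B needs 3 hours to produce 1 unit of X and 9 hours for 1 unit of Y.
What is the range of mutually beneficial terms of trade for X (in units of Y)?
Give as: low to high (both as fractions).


Opportunity cost of X for Country A = hours_X / hours_Y = 5/6 = 5/6 units of Y
Opportunity cost of X for Country B = hours_X / hours_Y = 3/9 = 1/3 units of Y
Terms of trade must be between the two opportunity costs.
Range: 1/3 to 5/6

1/3 to 5/6


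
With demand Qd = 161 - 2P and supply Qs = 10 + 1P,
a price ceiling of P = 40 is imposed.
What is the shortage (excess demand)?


At P = 40:
Qd = 161 - 2*40 = 81
Qs = 10 + 1*40 = 50
Shortage = Qd - Qs = 81 - 50 = 31

31


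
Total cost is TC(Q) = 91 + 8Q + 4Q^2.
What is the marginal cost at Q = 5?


MC = dTC/dQ = 8 + 2*4*Q
At Q = 5:
MC = 8 + 8*5
MC = 8 + 40 = 48

48


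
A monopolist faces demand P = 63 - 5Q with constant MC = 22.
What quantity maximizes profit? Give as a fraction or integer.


TR = P*Q = (63 - 5Q)Q = 63Q - 5Q^2
MR = dTR/dQ = 63 - 10Q
Set MR = MC:
63 - 10Q = 22
41 = 10Q
Q* = 41/10 = 41/10

41/10


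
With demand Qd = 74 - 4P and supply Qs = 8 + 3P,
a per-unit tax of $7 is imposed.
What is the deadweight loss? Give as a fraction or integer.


Pre-tax equilibrium quantity: Q* = 254/7
Post-tax equilibrium quantity: Q_tax = 170/7
Reduction in quantity: Q* - Q_tax = 12
DWL = (1/2) * tax * (Q* - Q_tax)
DWL = (1/2) * 7 * 12 = 42

42


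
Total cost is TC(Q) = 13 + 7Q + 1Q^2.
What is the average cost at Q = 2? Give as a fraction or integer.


TC(2) = 13 + 7*2 + 1*2^2
TC(2) = 13 + 14 + 4 = 31
AC = TC/Q = 31/2 = 31/2

31/2


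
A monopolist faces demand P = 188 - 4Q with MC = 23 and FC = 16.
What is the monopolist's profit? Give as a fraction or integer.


MR = MC: 188 - 8Q = 23
Q* = 165/8
P* = 188 - 4*165/8 = 211/2
Profit = (P* - MC)*Q* - FC
= (211/2 - 23)*165/8 - 16
= 165/2*165/8 - 16
= 27225/16 - 16 = 26969/16

26969/16


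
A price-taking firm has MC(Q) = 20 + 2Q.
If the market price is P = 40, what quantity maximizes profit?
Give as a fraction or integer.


In perfect competition, profit is maximized where P = MC.
40 = 20 + 2Q
20 = 2Q
Q* = 20/2 = 10

10


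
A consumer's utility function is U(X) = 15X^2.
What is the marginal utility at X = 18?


MU = dU/dX = 15*2*X^(2-1)
MU = 30*X^1
At X = 18:
MU = 30 * 18^1
MU = 30 * 18 = 540

540


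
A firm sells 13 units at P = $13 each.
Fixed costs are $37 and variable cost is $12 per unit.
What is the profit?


Total Revenue = P * Q = 13 * 13 = $169
Total Cost = FC + VC*Q = 37 + 12*13 = $193
Profit = TR - TC = 169 - 193 = $-24

$-24


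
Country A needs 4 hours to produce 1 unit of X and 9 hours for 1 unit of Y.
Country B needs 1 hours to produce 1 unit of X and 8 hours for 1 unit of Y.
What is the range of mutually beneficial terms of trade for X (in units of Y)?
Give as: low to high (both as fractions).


Opportunity cost of X for Country A = hours_X / hours_Y = 4/9 = 4/9 units of Y
Opportunity cost of X for Country B = hours_X / hours_Y = 1/8 = 1/8 units of Y
Terms of trade must be between the two opportunity costs.
Range: 1/8 to 4/9

1/8 to 4/9


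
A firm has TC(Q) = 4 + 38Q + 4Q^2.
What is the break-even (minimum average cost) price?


AC(Q) = 4/Q + 38 + 4Q
To minimize: dAC/dQ = -4/Q^2 + 4 = 0
Q^2 = 4/4 = 1
Q* = 1
Min AC = 4/1 + 38 + 4*1
Min AC = 4 + 38 + 4 = 46

46


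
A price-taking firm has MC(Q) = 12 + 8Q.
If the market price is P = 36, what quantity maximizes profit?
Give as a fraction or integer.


In perfect competition, profit is maximized where P = MC.
36 = 12 + 8Q
24 = 8Q
Q* = 24/8 = 3

3


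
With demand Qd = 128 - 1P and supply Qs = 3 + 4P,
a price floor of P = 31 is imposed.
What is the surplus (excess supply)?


At P = 31:
Qd = 128 - 1*31 = 97
Qs = 3 + 4*31 = 127
Surplus = Qs - Qd = 127 - 97 = 30

30


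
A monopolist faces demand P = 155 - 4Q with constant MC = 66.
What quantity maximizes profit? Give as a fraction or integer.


TR = P*Q = (155 - 4Q)Q = 155Q - 4Q^2
MR = dTR/dQ = 155 - 8Q
Set MR = MC:
155 - 8Q = 66
89 = 8Q
Q* = 89/8 = 89/8

89/8


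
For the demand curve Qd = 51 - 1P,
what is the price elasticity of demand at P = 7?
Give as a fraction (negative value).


dQ/dP = -1
At P = 7: Q = 51 - 1*7 = 44
E = (dQ/dP)(P/Q) = (-1)(7/44) = -7/44

-7/44


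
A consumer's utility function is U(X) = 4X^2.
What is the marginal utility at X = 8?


MU = dU/dX = 4*2*X^(2-1)
MU = 8*X^1
At X = 8:
MU = 8 * 8^1
MU = 8 * 8 = 64

64


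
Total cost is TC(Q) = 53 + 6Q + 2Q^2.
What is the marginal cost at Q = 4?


MC = dTC/dQ = 6 + 2*2*Q
At Q = 4:
MC = 6 + 4*4
MC = 6 + 16 = 22

22


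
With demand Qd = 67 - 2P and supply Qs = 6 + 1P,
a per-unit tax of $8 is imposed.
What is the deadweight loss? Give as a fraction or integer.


Pre-tax equilibrium quantity: Q* = 79/3
Post-tax equilibrium quantity: Q_tax = 21
Reduction in quantity: Q* - Q_tax = 16/3
DWL = (1/2) * tax * (Q* - Q_tax)
DWL = (1/2) * 8 * 16/3 = 64/3

64/3


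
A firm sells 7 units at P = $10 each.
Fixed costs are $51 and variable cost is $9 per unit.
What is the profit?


Total Revenue = P * Q = 10 * 7 = $70
Total Cost = FC + VC*Q = 51 + 9*7 = $114
Profit = TR - TC = 70 - 114 = $-44

$-44


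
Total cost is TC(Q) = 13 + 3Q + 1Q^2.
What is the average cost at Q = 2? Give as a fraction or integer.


TC(2) = 13 + 3*2 + 1*2^2
TC(2) = 13 + 6 + 4 = 23
AC = TC/Q = 23/2 = 23/2

23/2


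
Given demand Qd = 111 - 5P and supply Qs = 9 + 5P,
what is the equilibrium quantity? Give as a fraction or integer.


First find equilibrium price:
111 - 5P = 9 + 5P
P* = 102/10 = 51/5
Then substitute into demand:
Q* = 111 - 5 * 51/5 = 60

60


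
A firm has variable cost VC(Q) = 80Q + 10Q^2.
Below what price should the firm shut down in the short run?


AVC(Q) = VC(Q)/Q = 80 + 10Q
AVC is increasing in Q, so minimum AVC is at Q -> 0+.
Min AVC = 80
The firm should shut down if P < 80.

80


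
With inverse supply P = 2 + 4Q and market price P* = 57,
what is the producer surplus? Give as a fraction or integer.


Minimum supply price (at Q=0): P_min = 2
Quantity supplied at P* = 57:
Q* = (57 - 2)/4 = 55/4
PS = (1/2) * Q* * (P* - P_min)
PS = (1/2) * 55/4 * (57 - 2)
PS = (1/2) * 55/4 * 55 = 3025/8

3025/8
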